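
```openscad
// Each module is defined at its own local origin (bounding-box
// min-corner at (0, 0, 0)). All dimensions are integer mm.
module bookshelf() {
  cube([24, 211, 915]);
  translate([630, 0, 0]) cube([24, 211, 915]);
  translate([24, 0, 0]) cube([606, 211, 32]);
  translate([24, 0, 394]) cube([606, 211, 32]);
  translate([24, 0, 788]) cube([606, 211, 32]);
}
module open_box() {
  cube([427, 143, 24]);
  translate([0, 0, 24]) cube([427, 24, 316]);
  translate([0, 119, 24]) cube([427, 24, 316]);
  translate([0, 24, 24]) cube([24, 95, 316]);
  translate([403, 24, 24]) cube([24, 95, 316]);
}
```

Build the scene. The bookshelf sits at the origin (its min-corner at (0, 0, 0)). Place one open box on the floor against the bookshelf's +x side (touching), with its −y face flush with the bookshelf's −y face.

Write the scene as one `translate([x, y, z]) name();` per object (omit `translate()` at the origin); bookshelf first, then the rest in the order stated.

bookshelf();
translate([654, 0, 0]) open_box();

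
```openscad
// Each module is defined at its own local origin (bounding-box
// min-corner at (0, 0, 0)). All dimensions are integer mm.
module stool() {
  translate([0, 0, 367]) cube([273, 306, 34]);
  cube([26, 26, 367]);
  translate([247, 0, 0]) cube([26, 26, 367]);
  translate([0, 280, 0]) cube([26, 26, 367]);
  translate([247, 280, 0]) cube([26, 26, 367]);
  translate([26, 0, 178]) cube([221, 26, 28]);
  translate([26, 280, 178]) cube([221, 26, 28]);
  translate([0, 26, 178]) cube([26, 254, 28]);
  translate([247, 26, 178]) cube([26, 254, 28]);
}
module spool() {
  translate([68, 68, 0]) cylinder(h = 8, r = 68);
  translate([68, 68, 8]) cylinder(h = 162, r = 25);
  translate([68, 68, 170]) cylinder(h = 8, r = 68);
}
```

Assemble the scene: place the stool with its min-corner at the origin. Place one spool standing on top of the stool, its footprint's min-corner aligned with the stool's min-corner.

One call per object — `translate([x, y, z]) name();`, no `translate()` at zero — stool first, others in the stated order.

stool();
translate([0, 0, 401]) spool();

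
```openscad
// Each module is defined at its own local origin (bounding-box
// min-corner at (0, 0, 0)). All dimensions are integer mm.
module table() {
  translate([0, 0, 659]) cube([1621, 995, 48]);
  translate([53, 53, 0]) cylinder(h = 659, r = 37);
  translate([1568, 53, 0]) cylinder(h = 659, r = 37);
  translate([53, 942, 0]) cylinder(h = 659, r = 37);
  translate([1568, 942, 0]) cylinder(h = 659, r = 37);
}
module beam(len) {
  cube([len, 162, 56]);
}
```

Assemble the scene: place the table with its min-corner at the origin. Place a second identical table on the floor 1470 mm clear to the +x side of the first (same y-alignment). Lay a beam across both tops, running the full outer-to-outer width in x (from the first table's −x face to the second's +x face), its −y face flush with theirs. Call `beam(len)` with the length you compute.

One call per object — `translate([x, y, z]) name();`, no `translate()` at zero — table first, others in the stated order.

table();
translate([3091, 0, 0]) table();
translate([0, 0, 707]) beam(4712);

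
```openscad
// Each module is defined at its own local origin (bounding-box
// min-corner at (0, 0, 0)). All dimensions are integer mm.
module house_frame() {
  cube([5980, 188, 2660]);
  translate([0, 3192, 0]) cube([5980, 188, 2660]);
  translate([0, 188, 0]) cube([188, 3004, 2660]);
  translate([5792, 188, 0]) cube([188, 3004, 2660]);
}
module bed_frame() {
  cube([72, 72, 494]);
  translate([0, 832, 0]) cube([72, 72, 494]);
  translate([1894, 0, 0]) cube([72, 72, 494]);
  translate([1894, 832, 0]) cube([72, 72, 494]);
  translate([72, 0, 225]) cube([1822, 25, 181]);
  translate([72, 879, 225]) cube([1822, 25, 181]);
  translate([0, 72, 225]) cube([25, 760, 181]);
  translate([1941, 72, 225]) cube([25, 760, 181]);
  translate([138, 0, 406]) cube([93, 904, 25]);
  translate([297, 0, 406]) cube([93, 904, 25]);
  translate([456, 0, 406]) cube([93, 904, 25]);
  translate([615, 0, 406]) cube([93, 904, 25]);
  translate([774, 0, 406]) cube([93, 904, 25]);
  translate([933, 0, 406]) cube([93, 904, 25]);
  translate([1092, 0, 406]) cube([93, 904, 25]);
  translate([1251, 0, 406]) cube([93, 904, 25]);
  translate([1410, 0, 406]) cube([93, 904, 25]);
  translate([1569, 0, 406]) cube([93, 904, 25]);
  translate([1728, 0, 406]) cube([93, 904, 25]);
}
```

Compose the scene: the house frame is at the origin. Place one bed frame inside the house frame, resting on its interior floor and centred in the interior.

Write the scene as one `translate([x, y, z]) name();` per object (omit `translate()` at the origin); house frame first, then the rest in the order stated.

house_frame();
translate([2007, 1238, 0]) bed_frame();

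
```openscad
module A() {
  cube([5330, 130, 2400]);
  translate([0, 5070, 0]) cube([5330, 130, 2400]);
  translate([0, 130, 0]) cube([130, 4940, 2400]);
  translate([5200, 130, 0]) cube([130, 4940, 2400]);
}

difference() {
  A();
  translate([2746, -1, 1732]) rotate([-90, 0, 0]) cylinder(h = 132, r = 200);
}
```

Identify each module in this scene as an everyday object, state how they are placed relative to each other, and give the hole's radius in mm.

A is a house frame. The house frame has a circular hole through its front wall. The hole's radius is 200 mm.

The subtracted cylinder has r = 200 mm.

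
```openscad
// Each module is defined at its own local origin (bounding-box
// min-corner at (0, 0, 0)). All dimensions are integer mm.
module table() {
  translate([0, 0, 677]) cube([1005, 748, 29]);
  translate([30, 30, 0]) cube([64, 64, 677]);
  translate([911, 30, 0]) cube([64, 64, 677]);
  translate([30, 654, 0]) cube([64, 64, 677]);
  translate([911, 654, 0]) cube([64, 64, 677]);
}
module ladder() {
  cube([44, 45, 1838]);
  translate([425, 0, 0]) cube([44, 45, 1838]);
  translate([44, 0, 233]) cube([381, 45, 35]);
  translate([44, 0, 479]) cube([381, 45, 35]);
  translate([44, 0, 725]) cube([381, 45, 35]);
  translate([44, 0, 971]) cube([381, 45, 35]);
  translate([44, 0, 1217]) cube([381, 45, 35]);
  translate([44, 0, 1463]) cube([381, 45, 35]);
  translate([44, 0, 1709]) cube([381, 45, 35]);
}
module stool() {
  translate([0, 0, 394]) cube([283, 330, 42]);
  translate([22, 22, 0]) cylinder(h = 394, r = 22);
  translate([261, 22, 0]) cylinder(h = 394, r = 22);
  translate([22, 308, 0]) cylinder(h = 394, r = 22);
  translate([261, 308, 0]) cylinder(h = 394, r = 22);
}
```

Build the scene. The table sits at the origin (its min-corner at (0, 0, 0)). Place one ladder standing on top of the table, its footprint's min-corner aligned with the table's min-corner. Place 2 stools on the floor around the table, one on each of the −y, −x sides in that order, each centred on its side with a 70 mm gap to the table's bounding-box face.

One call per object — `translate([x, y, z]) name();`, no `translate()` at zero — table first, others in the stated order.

table();
translate([0, 0, 706]) ladder();
translate([361, -400, 0]) stool();
translate([-353, 209, 0]) stool();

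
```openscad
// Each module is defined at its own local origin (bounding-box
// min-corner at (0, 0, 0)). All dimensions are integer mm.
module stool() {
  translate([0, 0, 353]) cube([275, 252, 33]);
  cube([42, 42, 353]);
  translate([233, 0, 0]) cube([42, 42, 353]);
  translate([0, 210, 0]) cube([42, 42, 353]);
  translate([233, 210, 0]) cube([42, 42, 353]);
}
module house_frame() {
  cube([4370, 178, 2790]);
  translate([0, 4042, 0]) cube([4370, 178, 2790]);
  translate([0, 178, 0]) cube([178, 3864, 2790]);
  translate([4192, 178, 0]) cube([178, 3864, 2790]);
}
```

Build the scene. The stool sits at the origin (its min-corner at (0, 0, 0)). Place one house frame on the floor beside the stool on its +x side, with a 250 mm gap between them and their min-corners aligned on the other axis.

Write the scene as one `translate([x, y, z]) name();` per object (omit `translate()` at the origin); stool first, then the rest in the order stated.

stool();
translate([525, 0, 0]) house_frame();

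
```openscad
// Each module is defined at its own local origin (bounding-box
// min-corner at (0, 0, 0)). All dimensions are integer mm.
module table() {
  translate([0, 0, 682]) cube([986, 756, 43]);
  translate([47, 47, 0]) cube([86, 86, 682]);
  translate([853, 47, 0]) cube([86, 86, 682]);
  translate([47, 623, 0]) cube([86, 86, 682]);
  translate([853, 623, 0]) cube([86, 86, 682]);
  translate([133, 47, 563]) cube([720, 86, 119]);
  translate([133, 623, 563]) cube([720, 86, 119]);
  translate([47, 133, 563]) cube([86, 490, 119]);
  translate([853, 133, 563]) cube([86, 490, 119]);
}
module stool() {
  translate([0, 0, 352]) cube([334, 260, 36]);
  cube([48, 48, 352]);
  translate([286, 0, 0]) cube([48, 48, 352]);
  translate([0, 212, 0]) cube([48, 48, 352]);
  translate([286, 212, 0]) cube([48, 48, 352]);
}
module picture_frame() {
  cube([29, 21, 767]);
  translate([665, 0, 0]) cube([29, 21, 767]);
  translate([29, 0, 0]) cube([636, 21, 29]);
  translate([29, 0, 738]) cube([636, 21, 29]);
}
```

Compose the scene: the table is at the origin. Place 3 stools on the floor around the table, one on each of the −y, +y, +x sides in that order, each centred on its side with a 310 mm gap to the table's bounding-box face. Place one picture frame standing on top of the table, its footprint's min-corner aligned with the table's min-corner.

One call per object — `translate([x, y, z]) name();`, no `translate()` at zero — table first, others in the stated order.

table();
translate([326, -570, 0]) stool();
translate([326, 1066, 0]) stool();
translate([1296, 248, 0]) stool();
translate([0, 0, 725]) picture_frame();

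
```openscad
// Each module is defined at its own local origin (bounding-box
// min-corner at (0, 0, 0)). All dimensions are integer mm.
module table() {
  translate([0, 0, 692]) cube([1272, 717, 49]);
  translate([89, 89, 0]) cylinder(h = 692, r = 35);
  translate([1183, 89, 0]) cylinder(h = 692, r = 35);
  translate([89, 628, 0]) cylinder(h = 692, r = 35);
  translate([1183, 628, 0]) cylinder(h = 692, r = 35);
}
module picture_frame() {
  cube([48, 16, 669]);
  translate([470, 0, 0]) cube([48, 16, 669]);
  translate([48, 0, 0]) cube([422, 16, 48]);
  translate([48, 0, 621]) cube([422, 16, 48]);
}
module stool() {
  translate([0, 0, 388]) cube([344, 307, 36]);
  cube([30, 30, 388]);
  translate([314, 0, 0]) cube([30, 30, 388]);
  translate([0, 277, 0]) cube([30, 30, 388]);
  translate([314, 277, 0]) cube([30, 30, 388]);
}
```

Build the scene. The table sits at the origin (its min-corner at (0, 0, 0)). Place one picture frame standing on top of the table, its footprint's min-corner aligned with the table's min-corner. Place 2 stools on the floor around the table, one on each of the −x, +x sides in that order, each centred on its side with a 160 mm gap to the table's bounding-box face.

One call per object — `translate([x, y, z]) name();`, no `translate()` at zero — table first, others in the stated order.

table();
translate([0, 0, 741]) picture_frame();
translate([-504, 205, 0]) stool();
translate([1432, 205, 0]) stool();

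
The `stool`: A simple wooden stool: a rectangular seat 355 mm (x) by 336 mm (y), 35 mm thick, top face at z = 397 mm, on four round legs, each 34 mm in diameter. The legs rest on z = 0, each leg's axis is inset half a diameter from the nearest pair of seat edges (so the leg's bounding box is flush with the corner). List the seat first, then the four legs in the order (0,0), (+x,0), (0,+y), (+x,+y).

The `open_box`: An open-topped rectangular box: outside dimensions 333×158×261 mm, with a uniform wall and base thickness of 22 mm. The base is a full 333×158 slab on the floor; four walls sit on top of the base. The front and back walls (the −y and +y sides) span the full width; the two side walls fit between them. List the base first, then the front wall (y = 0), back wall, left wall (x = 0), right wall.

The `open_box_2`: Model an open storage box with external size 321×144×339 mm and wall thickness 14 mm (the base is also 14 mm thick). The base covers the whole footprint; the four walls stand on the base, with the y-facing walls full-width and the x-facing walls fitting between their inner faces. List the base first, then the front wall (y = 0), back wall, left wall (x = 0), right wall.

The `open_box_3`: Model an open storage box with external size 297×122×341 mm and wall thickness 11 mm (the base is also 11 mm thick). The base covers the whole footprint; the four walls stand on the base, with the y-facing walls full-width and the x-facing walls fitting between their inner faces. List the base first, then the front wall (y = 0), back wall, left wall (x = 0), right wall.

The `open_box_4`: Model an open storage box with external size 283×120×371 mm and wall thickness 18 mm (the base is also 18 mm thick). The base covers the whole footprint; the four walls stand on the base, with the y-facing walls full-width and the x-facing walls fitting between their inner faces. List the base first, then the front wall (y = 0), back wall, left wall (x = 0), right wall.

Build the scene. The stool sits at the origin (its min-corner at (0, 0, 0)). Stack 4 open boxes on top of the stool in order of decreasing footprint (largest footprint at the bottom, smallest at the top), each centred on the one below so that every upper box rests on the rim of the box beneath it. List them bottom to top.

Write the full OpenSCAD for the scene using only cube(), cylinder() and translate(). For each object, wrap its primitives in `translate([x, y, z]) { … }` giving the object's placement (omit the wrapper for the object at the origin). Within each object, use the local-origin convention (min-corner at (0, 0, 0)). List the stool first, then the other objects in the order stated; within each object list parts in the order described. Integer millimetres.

translate([0, 0, 362]) cube([355, 336, 35]);
translate([17, 17, 0]) cylinder(h = 362, r = 17);
translate([338, 17, 0]) cylinder(h = 362, r = 17);
translate([17, 319, 0]) cylinder(h = 362, r = 17);
translate([338, 319, 0]) cylinder(h = 362, r = 17);
translate([11, 89, 397]) {
  cube([333, 158, 22]);
  translate([0, 0, 22]) cube([333, 22, 239]);
  translate([0, 136, 22]) cube([333, 22, 239]);
  translate([0, 22, 22]) cube([22, 114, 239]);
  translate([311, 22, 22]) cube([22, 114, 239]);
}
translate([17, 96, 658]) {
  cube([321, 144, 14]);
  translate([0, 0, 14]) cube([321, 14, 325]);
  translate([0, 130, 14]) cube([321, 14, 325]);
  translate([0, 14, 14]) cube([14, 116, 325]);
  translate([307, 14, 14]) cube([14, 116, 325]);
}
translate([29, 107, 997]) {
  cube([297, 122, 11]);
  translate([0, 0, 11]) cube([297, 11, 330]);
  translate([0, 111, 11]) cube([297, 11, 330]);
  translate([0, 11, 11]) cube([11, 100, 330]);
  translate([286, 11, 11]) cube([11, 100, 330]);
}
translate([36, 108, 1338]) {
  cube([283, 120, 18]);
  translate([0, 0, 18]) cube([283, 18, 353]);
  translate([0, 102, 18]) cube([283, 18, 353]);
  translate([0, 18, 18]) cube([18, 84, 353]);
  translate([265, 18, 18]) cube([18, 84, 353]);
}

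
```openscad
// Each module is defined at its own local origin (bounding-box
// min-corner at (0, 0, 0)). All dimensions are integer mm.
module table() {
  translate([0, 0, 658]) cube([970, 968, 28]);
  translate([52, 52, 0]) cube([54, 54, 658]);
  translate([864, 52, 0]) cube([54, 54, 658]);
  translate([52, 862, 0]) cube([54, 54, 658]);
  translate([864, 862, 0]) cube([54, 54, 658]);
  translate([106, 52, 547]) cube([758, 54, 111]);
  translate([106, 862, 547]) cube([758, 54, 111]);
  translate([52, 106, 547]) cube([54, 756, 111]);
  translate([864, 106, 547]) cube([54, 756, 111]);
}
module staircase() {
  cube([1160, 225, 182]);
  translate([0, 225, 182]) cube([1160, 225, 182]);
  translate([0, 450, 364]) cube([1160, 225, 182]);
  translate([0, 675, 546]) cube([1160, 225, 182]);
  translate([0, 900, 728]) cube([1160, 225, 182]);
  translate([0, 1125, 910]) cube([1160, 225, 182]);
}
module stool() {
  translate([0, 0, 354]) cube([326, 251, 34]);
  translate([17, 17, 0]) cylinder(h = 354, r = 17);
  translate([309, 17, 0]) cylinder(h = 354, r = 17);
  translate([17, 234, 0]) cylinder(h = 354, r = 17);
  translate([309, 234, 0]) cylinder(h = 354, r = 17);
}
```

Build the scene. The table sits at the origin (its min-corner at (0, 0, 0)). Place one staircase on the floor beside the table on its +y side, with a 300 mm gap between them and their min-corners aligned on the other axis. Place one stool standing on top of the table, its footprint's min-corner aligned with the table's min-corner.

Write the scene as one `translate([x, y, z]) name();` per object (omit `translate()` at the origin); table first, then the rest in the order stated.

table();
translate([0, 1268, 0]) staircase();
translate([0, 0, 686]) stool();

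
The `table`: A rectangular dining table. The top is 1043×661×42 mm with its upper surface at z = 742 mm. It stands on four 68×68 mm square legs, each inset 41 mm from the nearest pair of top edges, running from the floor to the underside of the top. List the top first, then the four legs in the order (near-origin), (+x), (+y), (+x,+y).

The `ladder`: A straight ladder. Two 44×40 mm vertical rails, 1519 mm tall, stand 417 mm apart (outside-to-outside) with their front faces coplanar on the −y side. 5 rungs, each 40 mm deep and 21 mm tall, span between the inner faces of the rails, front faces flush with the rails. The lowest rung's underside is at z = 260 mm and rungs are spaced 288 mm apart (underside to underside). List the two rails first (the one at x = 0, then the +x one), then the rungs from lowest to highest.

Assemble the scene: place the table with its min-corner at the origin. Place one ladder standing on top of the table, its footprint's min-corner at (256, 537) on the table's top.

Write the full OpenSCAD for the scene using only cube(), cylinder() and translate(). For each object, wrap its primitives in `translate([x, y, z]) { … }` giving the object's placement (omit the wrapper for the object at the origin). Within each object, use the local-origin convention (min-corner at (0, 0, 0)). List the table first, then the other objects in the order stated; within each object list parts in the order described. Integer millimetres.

translate([0, 0, 700]) cube([1043, 661, 42]);
translate([41, 41, 0]) cube([68, 68, 700]);
translate([934, 41, 0]) cube([68, 68, 700]);
translate([41, 552, 0]) cube([68, 68, 700]);
translate([934, 552, 0]) cube([68, 68, 700]);
translate([256, 537, 742]) {
  cube([44, 40, 1519]);
  translate([373, 0, 0]) cube([44, 40, 1519]);
  translate([44, 0, 260]) cube([329, 40, 21]);
  translate([44, 0, 548]) cube([329, 40, 21]);
  translate([44, 0, 836]) cube([329, 40, 21]);
  translate([44, 0, 1124]) cube([329, 40, 21]);
  translate([44, 0, 1412]) cube([329, 40, 21]);
}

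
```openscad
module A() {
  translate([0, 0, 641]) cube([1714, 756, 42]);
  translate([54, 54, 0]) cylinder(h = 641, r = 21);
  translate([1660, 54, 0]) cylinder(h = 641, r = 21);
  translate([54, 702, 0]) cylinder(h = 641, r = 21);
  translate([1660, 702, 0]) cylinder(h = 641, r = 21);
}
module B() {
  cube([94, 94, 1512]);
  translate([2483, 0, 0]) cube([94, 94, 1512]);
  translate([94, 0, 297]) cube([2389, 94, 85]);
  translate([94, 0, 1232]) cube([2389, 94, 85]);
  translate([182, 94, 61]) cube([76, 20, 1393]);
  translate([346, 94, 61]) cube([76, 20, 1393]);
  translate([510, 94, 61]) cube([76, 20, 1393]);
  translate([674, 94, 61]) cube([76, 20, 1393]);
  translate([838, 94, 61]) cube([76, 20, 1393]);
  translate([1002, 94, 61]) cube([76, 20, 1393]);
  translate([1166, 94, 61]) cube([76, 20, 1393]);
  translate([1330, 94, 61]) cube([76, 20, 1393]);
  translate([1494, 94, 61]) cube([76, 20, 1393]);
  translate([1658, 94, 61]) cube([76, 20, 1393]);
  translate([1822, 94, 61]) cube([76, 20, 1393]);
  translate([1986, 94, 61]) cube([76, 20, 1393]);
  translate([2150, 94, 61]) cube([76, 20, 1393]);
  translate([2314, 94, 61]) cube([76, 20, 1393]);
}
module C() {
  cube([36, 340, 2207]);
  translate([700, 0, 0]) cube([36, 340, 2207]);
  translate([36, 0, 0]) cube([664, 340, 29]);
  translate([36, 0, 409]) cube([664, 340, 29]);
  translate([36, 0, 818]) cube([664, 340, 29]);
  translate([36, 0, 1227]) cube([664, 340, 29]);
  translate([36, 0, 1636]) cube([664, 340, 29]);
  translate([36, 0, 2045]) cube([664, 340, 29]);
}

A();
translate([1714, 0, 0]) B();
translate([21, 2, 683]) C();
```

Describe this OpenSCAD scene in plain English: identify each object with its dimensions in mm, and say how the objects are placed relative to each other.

A is a rectangular dining table. The top is 1714×756×42 mm with its upper surface at z = 683 mm. It stands on four round legs of 42 mm diameter, each leg's bounding box inset 33 mm from the nearest pair of top edges, running from the floor to the underside of the top.

B is a fence section. Two 94×94 mm posts, 1512 mm tall, stand on the floor with a clear span of 2389 mm between their inner faces. Two horizontal rails of 94×85 mm section span the gap between the posts with their undersides at z = 297 mm and z = 1232 mm, flush with the posts' −y face. 14 pickets, each 76 mm wide, 20 mm thick and 1393 mm tall, are fixed to the +y face of the rails with their bottoms at z = 61 mm, evenly spaced across the span with equal gaps (rounded down to the nearest mm) at the −x end and between each pair — any rounding remainder accumulates at the +x end.

C is a bookshelf 736 mm wide overall, 340 mm deep and 2207 mm tall. The two sides are 36 mm thick vertical panels. 6 horizontal shelves of 29 mm thickness span between the inner faces of the sides; the lowest shelf sits on the floor and shelves are stacked with a clear vertical gap of 380 mm between each pair.

The fence section is against the table's +x side, with their −y faces flush. The bookshelf is on top of the table.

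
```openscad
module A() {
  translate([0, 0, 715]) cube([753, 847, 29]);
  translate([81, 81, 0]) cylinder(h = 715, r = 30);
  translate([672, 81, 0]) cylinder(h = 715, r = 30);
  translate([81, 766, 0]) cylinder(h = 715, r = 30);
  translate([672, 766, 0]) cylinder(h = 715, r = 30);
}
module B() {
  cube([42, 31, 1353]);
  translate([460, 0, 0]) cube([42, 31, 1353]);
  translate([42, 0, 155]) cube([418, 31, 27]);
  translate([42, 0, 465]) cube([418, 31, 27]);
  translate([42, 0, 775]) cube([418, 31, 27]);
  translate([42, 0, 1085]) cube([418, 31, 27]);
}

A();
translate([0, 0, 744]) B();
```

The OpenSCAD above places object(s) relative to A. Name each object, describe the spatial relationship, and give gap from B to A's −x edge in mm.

The ladder's min-x is at 0; the table's min-x is 0; gap = 0 mm.

A is a table. B is a ladder. The ladder is on top of the table. The gap from the ladder to the table's −x edge is 0 mm.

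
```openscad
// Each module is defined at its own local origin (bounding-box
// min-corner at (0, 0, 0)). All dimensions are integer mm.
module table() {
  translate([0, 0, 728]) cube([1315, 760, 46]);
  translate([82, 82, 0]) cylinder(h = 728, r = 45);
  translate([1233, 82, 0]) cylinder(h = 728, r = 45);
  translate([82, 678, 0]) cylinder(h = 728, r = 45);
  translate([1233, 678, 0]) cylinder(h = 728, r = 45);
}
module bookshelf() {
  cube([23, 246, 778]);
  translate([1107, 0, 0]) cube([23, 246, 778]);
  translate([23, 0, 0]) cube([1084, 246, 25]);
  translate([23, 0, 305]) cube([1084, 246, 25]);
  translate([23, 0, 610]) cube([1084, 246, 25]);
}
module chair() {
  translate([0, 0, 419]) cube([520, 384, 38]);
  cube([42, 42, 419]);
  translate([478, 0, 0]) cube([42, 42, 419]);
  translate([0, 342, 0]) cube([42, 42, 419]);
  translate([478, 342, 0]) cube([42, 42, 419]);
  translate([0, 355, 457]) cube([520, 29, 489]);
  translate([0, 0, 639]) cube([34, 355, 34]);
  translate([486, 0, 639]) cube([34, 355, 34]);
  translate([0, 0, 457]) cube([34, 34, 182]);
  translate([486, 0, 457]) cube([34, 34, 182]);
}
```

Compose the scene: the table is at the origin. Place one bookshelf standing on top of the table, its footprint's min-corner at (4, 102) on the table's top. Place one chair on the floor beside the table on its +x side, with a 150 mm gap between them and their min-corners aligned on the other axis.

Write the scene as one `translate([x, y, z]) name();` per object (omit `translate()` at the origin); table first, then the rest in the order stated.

table();
translate([4, 102, 774]) bookshelf();
translate([1465, 0, 0]) chair();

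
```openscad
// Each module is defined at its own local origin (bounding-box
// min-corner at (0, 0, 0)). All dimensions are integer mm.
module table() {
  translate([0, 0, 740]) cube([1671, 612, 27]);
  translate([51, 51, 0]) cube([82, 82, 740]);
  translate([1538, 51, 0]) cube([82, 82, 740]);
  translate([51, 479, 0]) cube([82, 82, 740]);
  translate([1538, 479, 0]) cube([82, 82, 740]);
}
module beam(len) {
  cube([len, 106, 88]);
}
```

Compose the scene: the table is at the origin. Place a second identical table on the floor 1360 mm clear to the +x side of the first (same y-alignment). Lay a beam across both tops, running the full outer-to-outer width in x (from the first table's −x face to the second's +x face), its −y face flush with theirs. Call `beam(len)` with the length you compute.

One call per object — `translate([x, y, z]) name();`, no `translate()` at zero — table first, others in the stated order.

table();
translate([3031, 0, 0]) table();
translate([0, 0, 767]) beam(4702);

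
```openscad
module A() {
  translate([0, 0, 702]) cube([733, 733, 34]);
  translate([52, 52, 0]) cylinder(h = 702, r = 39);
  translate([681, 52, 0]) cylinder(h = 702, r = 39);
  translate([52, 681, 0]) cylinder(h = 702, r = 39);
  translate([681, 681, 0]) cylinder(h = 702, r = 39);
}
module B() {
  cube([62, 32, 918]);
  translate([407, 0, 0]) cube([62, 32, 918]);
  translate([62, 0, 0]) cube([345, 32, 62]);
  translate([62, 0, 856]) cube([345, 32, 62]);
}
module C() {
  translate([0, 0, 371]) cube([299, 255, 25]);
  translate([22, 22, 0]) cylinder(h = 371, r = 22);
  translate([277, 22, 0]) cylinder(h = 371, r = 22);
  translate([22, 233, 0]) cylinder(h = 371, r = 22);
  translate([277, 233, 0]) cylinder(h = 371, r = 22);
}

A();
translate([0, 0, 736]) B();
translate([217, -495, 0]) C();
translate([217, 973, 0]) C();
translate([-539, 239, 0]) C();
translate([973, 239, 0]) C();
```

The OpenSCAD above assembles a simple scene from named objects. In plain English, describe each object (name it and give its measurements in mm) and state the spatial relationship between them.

A is a table: top 733 mm (x) × 733 mm (y), 34 mm thick, upper face at z = 736 mm, on four round legs of 78 mm diameter, each leg's bounding box inset 13 mm from the nearest pair of top edges, running from z = 0 to the bottom of the top.

B is a rectangular picture frame lying in the x–z plane (depth along y). The opening is 345 mm wide (x) by 794 mm tall (z), surrounded by a border 62 mm wide on all four sides. The frame is 32 mm deep and is made of two full-height vertical stiles with two horizontal rails fitted between them.

C is a four-legged stool. The seat is 299×255 mm, 25 mm thick, top at z = 396 mm. It stands on four round legs, each 44 mm in diameter, from z = 0 to the seat underside, each leg's axis is inset half a diameter from the nearest pair of seat edges (so the leg's bounding box is flush with the corner).

The picture frame is on top of the table. Four stools sit around the table at the −y, +y, −x, +x sides.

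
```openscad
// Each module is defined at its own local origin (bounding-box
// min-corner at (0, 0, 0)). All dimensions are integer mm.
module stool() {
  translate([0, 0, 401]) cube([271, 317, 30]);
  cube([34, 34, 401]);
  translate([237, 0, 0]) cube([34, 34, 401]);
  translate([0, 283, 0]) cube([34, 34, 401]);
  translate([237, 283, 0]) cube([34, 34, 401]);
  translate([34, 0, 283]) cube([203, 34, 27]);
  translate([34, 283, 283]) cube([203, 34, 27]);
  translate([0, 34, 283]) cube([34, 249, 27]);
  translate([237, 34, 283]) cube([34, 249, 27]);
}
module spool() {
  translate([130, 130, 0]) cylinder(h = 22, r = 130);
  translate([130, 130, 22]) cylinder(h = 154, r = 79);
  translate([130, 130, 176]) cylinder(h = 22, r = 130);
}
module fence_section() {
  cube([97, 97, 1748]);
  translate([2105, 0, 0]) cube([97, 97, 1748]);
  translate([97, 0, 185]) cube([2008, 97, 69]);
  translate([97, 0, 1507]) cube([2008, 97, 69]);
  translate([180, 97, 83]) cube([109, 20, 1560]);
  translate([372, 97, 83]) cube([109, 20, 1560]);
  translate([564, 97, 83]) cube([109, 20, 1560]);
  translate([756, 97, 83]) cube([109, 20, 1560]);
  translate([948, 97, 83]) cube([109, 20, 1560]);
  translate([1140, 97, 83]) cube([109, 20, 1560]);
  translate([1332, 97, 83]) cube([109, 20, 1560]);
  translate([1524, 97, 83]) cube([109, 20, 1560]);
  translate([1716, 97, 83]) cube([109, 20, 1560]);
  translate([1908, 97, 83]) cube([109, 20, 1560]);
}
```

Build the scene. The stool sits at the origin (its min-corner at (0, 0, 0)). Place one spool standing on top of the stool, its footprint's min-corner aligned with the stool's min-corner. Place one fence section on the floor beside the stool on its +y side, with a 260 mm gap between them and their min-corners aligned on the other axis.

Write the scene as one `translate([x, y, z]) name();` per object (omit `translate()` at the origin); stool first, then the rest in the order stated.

stool();
translate([0, 0, 431]) spool();
translate([0, 577, 0]) fence_section();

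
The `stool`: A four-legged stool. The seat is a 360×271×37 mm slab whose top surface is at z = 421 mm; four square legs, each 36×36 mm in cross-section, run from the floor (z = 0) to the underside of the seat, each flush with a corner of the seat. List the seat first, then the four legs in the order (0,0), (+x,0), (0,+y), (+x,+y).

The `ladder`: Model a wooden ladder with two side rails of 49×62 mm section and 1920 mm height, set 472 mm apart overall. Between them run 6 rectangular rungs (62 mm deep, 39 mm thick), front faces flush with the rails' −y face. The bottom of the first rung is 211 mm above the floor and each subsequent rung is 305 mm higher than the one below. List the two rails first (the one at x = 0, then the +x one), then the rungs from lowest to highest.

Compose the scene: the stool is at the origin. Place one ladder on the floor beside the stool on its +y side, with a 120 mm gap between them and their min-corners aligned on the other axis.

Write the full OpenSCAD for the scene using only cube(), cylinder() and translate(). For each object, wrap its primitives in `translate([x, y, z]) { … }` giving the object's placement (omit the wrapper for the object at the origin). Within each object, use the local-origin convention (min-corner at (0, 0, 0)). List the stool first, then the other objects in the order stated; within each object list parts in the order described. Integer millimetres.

translate([0, 0, 384]) cube([360, 271, 37]);
cube([36, 36, 384]);
translate([324, 0, 0]) cube([36, 36, 384]);
translate([0, 235, 0]) cube([36, 36, 384]);
translate([324, 235, 0]) cube([36, 36, 384]);
translate([0, 391, 0]) {
  cube([49, 62, 1920]);
  translate([423, 0, 0]) cube([49, 62, 1920]);
  translate([49, 0, 211]) cube([374, 62, 39]);
  translate([49, 0, 516]) cube([374, 62, 39]);
  translate([49, 0, 821]) cube([374, 62, 39]);
  translate([49, 0, 1126]) cube([374, 62, 39]);
  translate([49, 0, 1431]) cube([374, 62, 39]);
  translate([49, 0, 1736]) cube([374, 62, 39]);
}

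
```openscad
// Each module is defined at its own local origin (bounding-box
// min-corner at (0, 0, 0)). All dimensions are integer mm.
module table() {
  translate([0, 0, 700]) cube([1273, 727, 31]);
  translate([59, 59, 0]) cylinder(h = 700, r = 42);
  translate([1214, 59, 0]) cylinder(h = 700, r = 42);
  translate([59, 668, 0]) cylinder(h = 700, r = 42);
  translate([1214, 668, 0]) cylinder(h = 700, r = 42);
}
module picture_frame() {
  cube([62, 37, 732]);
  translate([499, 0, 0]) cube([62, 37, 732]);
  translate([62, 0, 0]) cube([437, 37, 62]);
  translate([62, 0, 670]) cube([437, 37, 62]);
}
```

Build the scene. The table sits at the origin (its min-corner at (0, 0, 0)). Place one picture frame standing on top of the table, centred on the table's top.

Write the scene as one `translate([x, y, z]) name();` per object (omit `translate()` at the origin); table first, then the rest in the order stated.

table();
translate([356, 345, 731]) picture_frame();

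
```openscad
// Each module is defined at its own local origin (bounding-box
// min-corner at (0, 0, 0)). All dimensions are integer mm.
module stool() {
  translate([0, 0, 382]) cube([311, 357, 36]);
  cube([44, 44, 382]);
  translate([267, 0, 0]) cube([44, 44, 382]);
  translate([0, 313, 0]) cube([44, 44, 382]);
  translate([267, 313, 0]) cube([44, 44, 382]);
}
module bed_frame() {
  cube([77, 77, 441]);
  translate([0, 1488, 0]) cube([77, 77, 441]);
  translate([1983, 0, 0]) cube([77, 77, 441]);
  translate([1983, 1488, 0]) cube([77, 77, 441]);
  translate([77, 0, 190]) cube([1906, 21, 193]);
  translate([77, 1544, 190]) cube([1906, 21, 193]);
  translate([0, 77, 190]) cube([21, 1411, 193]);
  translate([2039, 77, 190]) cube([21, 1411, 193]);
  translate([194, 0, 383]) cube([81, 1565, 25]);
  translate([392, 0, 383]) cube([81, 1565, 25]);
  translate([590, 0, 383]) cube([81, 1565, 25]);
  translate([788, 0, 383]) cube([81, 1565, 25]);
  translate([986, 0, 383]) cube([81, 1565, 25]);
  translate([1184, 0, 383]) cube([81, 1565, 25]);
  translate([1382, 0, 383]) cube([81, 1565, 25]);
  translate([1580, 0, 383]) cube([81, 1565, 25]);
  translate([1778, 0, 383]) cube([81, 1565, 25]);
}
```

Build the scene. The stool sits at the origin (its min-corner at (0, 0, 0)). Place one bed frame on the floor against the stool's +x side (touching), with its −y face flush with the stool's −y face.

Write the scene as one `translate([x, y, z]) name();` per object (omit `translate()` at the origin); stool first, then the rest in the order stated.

stool();
translate([311, 0, 0]) bed_frame();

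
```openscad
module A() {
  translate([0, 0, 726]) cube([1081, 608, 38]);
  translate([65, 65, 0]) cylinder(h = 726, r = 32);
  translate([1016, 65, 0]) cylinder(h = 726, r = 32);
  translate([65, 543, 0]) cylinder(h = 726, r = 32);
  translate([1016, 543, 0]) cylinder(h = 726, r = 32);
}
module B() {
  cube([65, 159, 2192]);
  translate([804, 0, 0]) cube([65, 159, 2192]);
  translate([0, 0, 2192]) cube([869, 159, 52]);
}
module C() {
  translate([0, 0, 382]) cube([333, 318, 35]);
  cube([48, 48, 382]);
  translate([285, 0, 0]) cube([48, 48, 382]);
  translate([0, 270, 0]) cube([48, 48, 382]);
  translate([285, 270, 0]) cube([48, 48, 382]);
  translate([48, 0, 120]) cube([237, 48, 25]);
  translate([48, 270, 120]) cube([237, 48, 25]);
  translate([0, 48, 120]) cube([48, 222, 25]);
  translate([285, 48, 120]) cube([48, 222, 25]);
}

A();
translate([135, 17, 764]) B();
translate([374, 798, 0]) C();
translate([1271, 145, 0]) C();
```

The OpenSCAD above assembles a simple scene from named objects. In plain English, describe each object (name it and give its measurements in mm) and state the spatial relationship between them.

A is a rectangular dining table. The top is 1081×608×38 mm with its upper surface at z = 764 mm. It stands on four round legs of 64 mm diameter, each leg's bounding box inset 33 mm from the nearest pair of top edges, running from the floor to the underside of the top.

B is a door frame. The clear opening is 739 mm wide and 2192 mm high. Two 65 mm wide jambs, 159 mm deep, stand either side of the opening from the floor to the top of the opening. A 52 mm thick head sits across the top of both jambs, spanning the full outside width of the frame.

C is a four-legged stool. The seat is a 333×318×35 mm slab whose top surface is at z = 417 mm; four square legs, each 48×48 mm in cross-section, run from the floor (z = 0) to the underside of the seat, each flush with a corner of the seat. Four stretchers, 48 mm wide and 25 mm tall, connect adjacent legs with their undersides at z = 120 mm, each running between the inner faces of the legs it joins and aligned with the legs' outer faces on the other axis.

The door frame is on top of the table. Two stools sit around the table at the +y, +x sides.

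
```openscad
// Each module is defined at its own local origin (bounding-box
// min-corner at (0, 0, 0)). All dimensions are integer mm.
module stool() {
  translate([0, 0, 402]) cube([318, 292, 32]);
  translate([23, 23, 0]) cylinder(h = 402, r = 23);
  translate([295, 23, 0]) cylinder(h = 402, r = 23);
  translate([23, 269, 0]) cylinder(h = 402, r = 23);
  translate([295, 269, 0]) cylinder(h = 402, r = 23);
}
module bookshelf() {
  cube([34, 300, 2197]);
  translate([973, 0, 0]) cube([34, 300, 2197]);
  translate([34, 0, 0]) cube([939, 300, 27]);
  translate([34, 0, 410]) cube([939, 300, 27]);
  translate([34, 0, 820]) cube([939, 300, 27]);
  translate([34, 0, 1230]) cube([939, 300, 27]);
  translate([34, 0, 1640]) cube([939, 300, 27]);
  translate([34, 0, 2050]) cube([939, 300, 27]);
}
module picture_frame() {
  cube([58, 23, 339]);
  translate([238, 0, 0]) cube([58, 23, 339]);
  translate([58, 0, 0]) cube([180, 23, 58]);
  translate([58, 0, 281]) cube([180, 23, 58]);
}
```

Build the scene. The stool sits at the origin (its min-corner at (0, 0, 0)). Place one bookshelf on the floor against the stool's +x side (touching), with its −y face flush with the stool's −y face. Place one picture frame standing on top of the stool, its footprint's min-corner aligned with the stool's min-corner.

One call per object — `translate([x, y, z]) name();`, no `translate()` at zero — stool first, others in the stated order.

stool();
translate([318, 0, 0]) bookshelf();
translate([0, 0, 434]) picture_frame();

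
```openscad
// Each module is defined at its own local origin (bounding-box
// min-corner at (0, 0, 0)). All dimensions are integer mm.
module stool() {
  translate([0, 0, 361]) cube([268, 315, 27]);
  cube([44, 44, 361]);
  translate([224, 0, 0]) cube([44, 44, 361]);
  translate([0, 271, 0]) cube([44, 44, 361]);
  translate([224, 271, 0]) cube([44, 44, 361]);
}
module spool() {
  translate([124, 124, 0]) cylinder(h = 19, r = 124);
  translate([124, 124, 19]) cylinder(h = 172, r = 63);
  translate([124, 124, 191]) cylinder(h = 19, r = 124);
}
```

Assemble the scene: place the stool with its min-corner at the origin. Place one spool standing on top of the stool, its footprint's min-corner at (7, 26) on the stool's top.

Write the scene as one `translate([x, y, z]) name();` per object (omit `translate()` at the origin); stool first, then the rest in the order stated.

stool();
translate([7, 26, 388]) spool();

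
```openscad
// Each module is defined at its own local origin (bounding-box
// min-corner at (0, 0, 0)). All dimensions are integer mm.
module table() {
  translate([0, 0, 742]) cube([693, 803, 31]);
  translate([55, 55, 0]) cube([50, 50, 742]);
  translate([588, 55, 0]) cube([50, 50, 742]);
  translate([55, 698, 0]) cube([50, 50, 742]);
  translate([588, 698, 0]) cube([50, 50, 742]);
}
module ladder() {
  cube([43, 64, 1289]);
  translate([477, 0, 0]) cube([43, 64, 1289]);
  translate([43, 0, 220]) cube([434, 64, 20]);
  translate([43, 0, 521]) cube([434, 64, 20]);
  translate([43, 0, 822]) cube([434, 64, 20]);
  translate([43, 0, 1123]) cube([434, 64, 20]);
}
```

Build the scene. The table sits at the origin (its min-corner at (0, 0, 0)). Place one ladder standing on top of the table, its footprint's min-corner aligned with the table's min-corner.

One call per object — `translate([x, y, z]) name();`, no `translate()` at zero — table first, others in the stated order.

table();
translate([0, 0, 773]) ladder();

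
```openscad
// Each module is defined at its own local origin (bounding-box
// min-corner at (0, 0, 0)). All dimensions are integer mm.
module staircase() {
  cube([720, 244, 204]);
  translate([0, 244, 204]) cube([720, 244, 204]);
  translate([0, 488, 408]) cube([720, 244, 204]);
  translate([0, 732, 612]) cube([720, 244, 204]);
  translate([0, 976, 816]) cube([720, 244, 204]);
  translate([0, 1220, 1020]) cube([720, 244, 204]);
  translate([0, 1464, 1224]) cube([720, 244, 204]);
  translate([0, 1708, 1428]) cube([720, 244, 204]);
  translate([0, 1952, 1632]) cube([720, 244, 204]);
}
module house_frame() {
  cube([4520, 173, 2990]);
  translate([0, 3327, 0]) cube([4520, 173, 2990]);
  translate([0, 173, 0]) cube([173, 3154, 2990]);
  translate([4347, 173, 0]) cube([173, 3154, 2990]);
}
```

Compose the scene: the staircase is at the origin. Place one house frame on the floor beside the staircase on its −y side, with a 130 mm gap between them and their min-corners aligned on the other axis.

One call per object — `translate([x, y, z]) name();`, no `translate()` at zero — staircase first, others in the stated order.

staircase();
translate([0, -3630, 0]) house_frame();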